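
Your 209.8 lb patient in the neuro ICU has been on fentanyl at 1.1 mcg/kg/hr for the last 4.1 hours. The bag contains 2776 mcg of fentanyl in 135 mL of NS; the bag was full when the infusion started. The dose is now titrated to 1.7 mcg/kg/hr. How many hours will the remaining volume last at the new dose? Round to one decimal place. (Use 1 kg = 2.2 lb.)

Initial rate:
Weight = 209.8 lb ÷ 2.2 lb/kg = 95.36364 kg
Dose = 1.1 mcg/kg/hr × 95.36364 kg = 104.9 mcg/hr
Concentration = 2776 mcg ÷ 135 mL = 20.56296 mcg/mL
Rate = 104.9 mcg/hr ÷ 20.56296 mcg/mL = 5.101405 mL/hr
Volume infused so far = 5.101405 mL/hr × 4.1 hr = 20.91576 mL
Volume remaining = 135 − 20.91576 = 114.0842 mL
New rate:
Dose = 1.7 mcg/kg/hr × 95.36364 kg = 162.1182 mcg/hr
Rate = 162.1182 mcg/hr ÷ 20.56296 mcg/mL = 7.883989 mL/hr
Time remaining = 114.0842 mL ÷ 7.883989 mL/hr = 14.47037 hr

14.5 hours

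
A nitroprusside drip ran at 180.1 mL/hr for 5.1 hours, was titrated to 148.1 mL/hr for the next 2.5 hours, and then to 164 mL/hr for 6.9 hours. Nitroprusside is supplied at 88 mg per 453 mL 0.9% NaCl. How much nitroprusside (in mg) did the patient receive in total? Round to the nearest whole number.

Concentration = 88 mg ÷ 453 mL = 0.1942605 mg/mL
Stage 1: 180.1 mL/hr × 5.1 hr = 918.51 mL → 918.51 mL × 0.1942605 mg/mL = 178.4302 mg
Stage 2: 148.1 mL/hr × 2.5 hr = 370.25 mL → 370.25 mL × 0.1942605 mg/mL = 71.92494 mg
Stage 3: 164 mL/hr × 6.9 hr = 1131.6 mL → 1131.6 mL × 0.1942605 mg/mL = 219.8252 mg
Total = 178.4302 + 71.92494 + 219.8252 = 470.1803 mg

470 mg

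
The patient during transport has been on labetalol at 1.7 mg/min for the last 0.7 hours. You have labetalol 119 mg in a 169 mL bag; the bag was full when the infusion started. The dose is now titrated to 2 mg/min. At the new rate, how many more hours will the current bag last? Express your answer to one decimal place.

Initial rate:
1.7 mg/min × 60 min/hr = 102 mg/hr
Concentration = 119 mg ÷ 169 mL = 0.704142 mg/mL
Rate = 102 mg/hr ÷ 0.704142 mg/mL = 144.8571 mL/hr
Volume infused so far = 144.8571 mL/hr × 0.7 hr = 101.4 mL
Volume remaining = 169 − 101.4 = 67.6 mL
New rate:
2 mg/min × 60 min/hr = 120 mg/hr
Rate = 120 mg/hr ÷ 0.704142 mg/mL = 170.4202 mL/hr
Time remaining = 67.6 mL ÷ 170.4202 mL/hr = 0.3966667 hr

0.4 hours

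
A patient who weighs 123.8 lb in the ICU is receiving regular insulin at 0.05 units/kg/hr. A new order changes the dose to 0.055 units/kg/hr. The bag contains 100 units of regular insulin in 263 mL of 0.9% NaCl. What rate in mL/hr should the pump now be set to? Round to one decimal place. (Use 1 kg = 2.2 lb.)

8.1 mL/hr

Weight = 123.8 lb ÷ 2.2 lb/kg = 56.27273 kg
Dose = 0.055 units/kg/hr × 56.27273 kg = 3.095 units/hr
Concentration = 100 units ÷ 263 mL = 0.3802281 units/mL
Rate = 3.095 units/hr ÷ 0.3802281 units/mL = 8.13985 mL/hr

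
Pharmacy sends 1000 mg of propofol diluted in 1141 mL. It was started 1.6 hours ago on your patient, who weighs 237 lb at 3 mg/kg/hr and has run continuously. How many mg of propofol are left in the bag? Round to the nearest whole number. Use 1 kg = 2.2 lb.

483 mg

Weight = 237 lb ÷ 2.2 lb/kg = 107.7273 kg
Dose = 3 mg/kg/hr × 107.7273 kg = 323.1818 mg/hr
Concentration = 1000 mg ÷ 1141 mL = 0.8764242 mg/mL
Rate = 323.1818 mg/hr ÷ 0.8764242 mg/mL = 368.7505 mL/hr
Volume infused = 368.7505 mL/hr × 1.6 hr = 590.0007 mL
Volume remaining = 1141 − 590.0007 = 550.9993 mL
Drug remaining = 550.9993 mL × 0.8764242 mg/mL = 482.9091 mg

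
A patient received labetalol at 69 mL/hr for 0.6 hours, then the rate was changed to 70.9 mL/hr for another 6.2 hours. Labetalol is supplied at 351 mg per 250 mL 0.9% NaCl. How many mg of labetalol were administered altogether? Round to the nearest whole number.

Concentration = 351 mg ÷ 250 mL = 1.404 mg/mL
Stage 1: 69 mL/hr × 0.6 hr = 41.4 mL → 41.4 mL × 1.404 mg/mL = 58.1256 mg
Stage 2: 70.9 mL/hr × 6.2 hr = 439.58 mL → 439.58 mL × 1.404 mg/mL = 617.1703 mg
Total = 58.1256 + 617.1703 = 675.2959 mg

675 mg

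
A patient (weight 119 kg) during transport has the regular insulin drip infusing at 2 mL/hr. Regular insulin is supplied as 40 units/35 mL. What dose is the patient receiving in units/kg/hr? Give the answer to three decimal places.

0.019 units/kg/hr

Concentration = 40 units ÷ 35 mL = 1.142857 units/mL
Drug rate = 2 mL/hr × 1.142857 units/mL = 2.285714 units/hr
2.285714 units/hr ÷ 119 kg = 0.01920768 units/kg/hr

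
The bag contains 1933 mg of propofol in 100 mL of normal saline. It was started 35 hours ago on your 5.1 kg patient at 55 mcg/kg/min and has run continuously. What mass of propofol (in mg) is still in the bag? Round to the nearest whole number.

1344 mg

Dose = 55 mcg/kg/min × 5.1 kg = 280.5 mcg/min
280.5 mcg/min × 60 min/hr = 16830 mcg/hr
Concentration = 1933 mg ÷ 100 mL = 19.33 mg/mL = 19330 mcg/mL
Rate = 16830 mcg/hr ÷ 19330 mcg/mL = 0.8706674 mL/hr
Volume infused = 0.8706674 mL/hr × 35 hr = 30.47336 mL
Volume remaining = 100 − 30.47336 = 69.52664 mL
Drug remaining = 69.52664 mL × 19330 mcg/mL = 1343950 mcg = 1343.95 mg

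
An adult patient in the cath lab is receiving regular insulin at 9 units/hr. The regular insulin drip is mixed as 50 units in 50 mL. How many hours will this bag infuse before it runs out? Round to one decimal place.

Concentration = 50 units ÷ 50 mL = 1 units/mL
Rate = 9 units/hr ÷ 1 units/mL = 9 mL/hr
Duration = 50 mL ÷ 9 mL/hr = 5.555556 hr

5.6 hours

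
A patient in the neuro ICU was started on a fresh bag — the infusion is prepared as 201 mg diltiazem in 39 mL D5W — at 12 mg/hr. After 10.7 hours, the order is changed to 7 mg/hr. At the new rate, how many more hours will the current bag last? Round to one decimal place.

10.4 hours

Initial rate:
Concentration = 201 mg ÷ 39 mL = 5.153846 mg/mL
Rate = 12 mg/hr ÷ 5.153846 mg/mL = 2.328358 mL/hr
Volume infused so far = 2.328358 mL/hr × 10.7 hr = 24.91343 mL
Volume remaining = 39 − 24.91343 = 14.08657 mL
New rate:
Rate = 7 mg/hr ÷ 5.153846 mg/mL = 1.358209 mL/hr
Time remaining = 14.08657 mL ÷ 1.358209 mL/hr = 10.37143 hr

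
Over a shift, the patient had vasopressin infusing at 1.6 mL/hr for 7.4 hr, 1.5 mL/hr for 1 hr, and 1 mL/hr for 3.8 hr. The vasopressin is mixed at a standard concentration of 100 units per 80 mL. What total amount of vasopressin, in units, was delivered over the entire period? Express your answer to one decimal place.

Concentration = 100 units ÷ 80 mL = 1.25 units/mL
Stage 1: 1.6 mL/hr × 7.4 hr = 11.84 mL → 11.84 mL × 1.25 units/mL = 14.8 units
Stage 2: 1.5 mL/hr × 1 hr = 1.5 mL → 1.5 mL × 1.25 units/mL = 1.875 units
Stage 3: 1 mL/hr × 3.8 hr = 3.8 mL → 3.8 mL × 1.25 units/mL = 4.75 units
Total = 14.8 + 1.875 + 4.75 = 21.425 units

21.4 units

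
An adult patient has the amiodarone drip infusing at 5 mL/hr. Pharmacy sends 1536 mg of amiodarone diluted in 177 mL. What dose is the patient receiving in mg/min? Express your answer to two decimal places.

Concentration = 1536 mg ÷ 177 mL = 8.677966 mg/mL
Drug rate = 5 mL/hr × 8.677966 mg/mL = 43.38983 mg/hr
43.38983 mg/hr ÷ 60 min/hr = 0.7231638 mg/min

0.72 mg/min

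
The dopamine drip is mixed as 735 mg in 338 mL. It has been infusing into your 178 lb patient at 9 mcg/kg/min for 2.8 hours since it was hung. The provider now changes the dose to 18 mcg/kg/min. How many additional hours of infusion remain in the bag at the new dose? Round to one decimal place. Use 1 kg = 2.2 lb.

7.0 hours

Initial rate:
Weight = 178 lb ÷ 2.2 lb/kg = 80.90909 kg
Dose = 9 mcg/kg/min × 80.90909 kg = 728.1818 mcg/min
728.1818 mcg/min × 60 min/hr = 43690.91 mcg/hr
Concentration = 735 mg ÷ 338 mL = 2.174556 mg/mL = 2174.556 mcg/mL
Rate = 43690.91 mcg/hr ÷ 2174.556 mcg/mL = 20.09187 mL/hr
Volume infused so far = 20.09187 mL/hr × 2.8 hr = 56.25725 mL
Volume remaining = 338 − 56.25725 = 281.7428 mL
New rate:
Dose = 18 mcg/kg/min × 80.90909 kg = 1456.364 mcg/min
1456.364 mcg/min × 60 min/hr = 87381.82 mcg/hr
Rate = 87381.82 mcg/hr ÷ 2174.556 mcg/mL = 40.18375 mL/hr
Time remaining = 281.7428 mL ÷ 40.18375 mL/hr = 7.011361 hr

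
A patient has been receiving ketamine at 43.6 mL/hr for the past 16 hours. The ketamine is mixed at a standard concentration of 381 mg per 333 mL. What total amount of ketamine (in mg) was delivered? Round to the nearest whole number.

Concentration = 381 mg ÷ 333 mL = 1.144144 mg/mL
Drug rate = 43.6 mL/hr × 1.144144 mg/mL = 49.88468 mg/hr
Total = 49.88468 mg/hr × 16 hr = 798.155 mg

798 mg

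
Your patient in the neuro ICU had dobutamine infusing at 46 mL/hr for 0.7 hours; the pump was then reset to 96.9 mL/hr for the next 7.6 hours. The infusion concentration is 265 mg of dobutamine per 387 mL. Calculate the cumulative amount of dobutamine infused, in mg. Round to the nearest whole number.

526 mg

Concentration = 265 mg ÷ 387 mL = 0.6847545 mg/mL
Stage 1: 46 mL/hr × 0.7 hr = 32.2 mL → 32.2 mL × 0.6847545 mg/mL = 22.0491 mg
Stage 2: 96.9 mL/hr × 7.6 hr = 736.44 mL → 736.44 mL × 0.6847545 mg/mL = 504.2806 mg
Total = 22.0491 + 504.2806 = 526.3297 mg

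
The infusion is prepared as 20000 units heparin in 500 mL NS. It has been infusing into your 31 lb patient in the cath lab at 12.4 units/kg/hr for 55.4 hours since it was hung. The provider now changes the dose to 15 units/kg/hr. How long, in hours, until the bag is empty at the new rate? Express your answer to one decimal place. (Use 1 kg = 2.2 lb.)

Initial rate:
Weight = 31 lb ÷ 2.2 lb/kg = 14.09091 kg
Dose = 12.4 units/kg/hr × 14.09091 kg = 174.7273 units/hr
Concentration = 20000 units ÷ 500 mL = 40 units/mL
Rate = 174.7273 units/hr ÷ 40 units/mL = 4.368182 mL/hr
Volume infused so far = 4.368182 mL/hr × 55.4 hr = 241.9973 mL
Volume remaining = 500 − 241.9973 = 258.0027 mL
New rate:
Dose = 15 units/kg/hr × 14.09091 kg = 211.3636 units/hr
Rate = 211.3636 units/hr ÷ 40 units/mL = 5.284091 mL/hr
Time remaining = 258.0027 mL ÷ 5.284091 mL/hr = 48.82632 hr

48.8 hours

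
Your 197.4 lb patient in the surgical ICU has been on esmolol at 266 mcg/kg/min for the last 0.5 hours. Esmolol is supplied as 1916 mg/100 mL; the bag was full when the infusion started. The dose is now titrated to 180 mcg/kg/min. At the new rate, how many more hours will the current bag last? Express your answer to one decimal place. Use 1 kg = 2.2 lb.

1.2 hours

Initial rate:
Weight = 197.4 lb ÷ 2.2 lb/kg = 89.72727 kg
Dose = 266 mcg/kg/min × 89.72727 kg = 23867.45 mcg/min
23867.45 mcg/min × 60 min/hr = 1432047 mcg/hr
Concentration = 1916 mg ÷ 100 mL = 19.16 mg/mL = 19160 mcg/mL
Rate = 1432047 mcg/hr ÷ 19160 mcg/mL = 74.74151 mL/hr
Volume infused so far = 74.74151 mL/hr × 0.5 hr = 37.37075 mL
Volume remaining = 100 − 37.37075 = 62.62925 mL
New rate:
Dose = 180 mcg/kg/min × 89.72727 kg = 16150.91 mcg/min
16150.91 mcg/min × 60 min/hr = 969054.5 mcg/hr
Rate = 969054.5 mcg/hr ÷ 19160 mcg/mL = 50.57696 mL/hr
Time remaining = 62.62925 mL ÷ 50.57696 mL/hr = 1.238296 hr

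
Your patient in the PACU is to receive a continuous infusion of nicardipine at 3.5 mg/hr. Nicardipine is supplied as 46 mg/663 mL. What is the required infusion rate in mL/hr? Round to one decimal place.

50.4 mL/hr

Concentration = 46 mg ÷ 663 mL = 0.0693816 mg/mL
Rate = 3.5 mg/hr ÷ 0.0693816 mg/mL = 50.44565 mL/hr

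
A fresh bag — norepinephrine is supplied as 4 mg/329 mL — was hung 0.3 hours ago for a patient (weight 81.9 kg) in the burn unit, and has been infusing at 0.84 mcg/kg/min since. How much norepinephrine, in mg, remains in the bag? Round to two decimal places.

2.76 mg

Dose = 0.84 mcg/kg/min × 81.9 kg = 68.796 mcg/min
68.796 mcg/min × 60 min/hr = 4127.76 mcg/hr
Concentration = 4 mg ÷ 329 mL = 0.01215805 mg/mL = 12.15805 mcg/mL
Rate = 4127.76 mcg/hr ÷ 12.15805 mcg/mL = 339.5083 mL/hr
Volume infused = 339.5083 mL/hr × 0.3 hr = 101.8525 mL
Volume remaining = 329 − 101.8525 = 227.1475 mL
Drug remaining = 227.1475 mL × 12.15805 mcg/mL = 2761.672 mcg = 2.761672 mg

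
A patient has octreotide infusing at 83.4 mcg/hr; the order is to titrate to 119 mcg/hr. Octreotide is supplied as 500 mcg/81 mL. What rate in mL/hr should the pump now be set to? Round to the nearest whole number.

Concentration = 500 mcg ÷ 81 mL = 6.17284 mcg/mL
Rate = 119 mcg/hr ÷ 6.17284 mcg/mL = 19.278 mL/hr

19 mL/hr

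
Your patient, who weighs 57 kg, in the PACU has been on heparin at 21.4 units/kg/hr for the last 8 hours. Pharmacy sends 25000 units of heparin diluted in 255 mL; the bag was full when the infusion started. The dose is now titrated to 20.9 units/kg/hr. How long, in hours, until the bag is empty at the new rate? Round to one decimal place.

12.8 hours

Initial rate:
Dose = 21.4 units/kg/hr × 57 kg = 1219.8 units/hr
Concentration = 25000 units ÷ 255 mL = 98.03922 units/mL
Rate = 1219.8 units/hr ÷ 98.03922 units/mL = 12.44196 mL/hr
Volume infused so far = 12.44196 mL/hr × 8 hr = 99.53568 mL
Volume remaining = 255 − 99.53568 = 155.4643 mL
New rate:
Dose = 20.9 units/kg/hr × 57 kg = 1191.3 units/hr
Rate = 1191.3 units/hr ÷ 98.03922 units/mL = 12.15126 mL/hr
Time remaining = 155.4643 mL ÷ 12.15126 mL/hr = 12.79409 hr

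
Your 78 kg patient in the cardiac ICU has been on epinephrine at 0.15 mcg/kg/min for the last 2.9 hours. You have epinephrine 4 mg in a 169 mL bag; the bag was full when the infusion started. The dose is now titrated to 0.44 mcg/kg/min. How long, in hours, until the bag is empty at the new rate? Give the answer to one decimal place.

1.0 hours

Initial rate:
Dose = 0.15 mcg/kg/min × 78 kg = 11.7 mcg/min
11.7 mcg/min × 60 min/hr = 702 mcg/hr
Concentration = 4 mg ÷ 169 mL = 0.02366864 mg/mL = 23.66864 mcg/mL
Rate = 702 mcg/hr ÷ 23.66864 mcg/mL = 29.6595 mL/hr
Volume infused so far = 29.6595 mL/hr × 2.9 hr = 86.01255 mL
Volume remaining = 169 − 86.01255 = 82.98745 mL
New rate:
Dose = 0.44 mcg/kg/min × 78 kg = 34.32 mcg/min
34.32 mcg/min × 60 min/hr = 2059.2 mcg/hr
Rate = 2059.2 mcg/hr ÷ 23.66864 mcg/mL = 87.0012 mL/hr
Time remaining = 82.98745 mL ÷ 87.0012 mL/hr = 0.9538656 hr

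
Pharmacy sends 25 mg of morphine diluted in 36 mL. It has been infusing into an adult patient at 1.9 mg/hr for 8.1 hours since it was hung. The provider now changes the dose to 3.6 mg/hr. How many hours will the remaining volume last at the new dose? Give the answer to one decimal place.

Initial rate:
Concentration = 25 mg ÷ 36 mL = 0.6944444 mg/mL
Rate = 1.9 mg/hr ÷ 0.6944444 mg/mL = 2.736 mL/hr
Volume infused so far = 2.736 mL/hr × 8.1 hr = 22.1616 mL
Volume remaining = 36 − 22.1616 = 13.8384 mL
New rate:
Rate = 3.6 mg/hr ÷ 0.6944444 mg/mL = 5.184 mL/hr
Time remaining = 13.8384 mL ÷ 5.184 mL/hr = 2.669444 hr

2.7 hours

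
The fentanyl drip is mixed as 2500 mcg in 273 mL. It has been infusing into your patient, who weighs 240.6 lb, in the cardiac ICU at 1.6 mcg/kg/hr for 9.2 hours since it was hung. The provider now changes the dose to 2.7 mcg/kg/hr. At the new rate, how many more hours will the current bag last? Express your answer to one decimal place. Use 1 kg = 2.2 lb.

Initial rate:
Weight = 240.6 lb ÷ 2.2 lb/kg = 109.3636 kg
Dose = 1.6 mcg/kg/hr × 109.3636 kg = 174.9818 mcg/hr
Concentration = 2500 mcg ÷ 273 mL = 9.157509 mcg/mL
Rate = 174.9818 mcg/hr ÷ 9.157509 mcg/mL = 19.10801 mL/hr
Volume infused so far = 19.10801 mL/hr × 9.2 hr = 175.7937 mL
Volume remaining = 273 − 175.7937 = 97.20627 mL
New rate:
Dose = 2.7 mcg/kg/hr × 109.3636 kg = 295.2818 mcg/hr
Rate = 295.2818 mcg/hr ÷ 9.157509 mcg/mL = 32.24477 mL/hr
Time remaining = 97.20627 mL ÷ 32.24477 mL/hr = 3.014636 hr

3.0 hours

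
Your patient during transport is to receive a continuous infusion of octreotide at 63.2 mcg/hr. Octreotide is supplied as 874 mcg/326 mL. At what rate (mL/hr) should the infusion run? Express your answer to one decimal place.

Concentration = 874 mcg ÷ 326 mL = 2.680982 mcg/mL
Rate = 63.2 mcg/hr ÷ 2.680982 mcg/mL = 23.57346 mL/hr

23.6 mL/hr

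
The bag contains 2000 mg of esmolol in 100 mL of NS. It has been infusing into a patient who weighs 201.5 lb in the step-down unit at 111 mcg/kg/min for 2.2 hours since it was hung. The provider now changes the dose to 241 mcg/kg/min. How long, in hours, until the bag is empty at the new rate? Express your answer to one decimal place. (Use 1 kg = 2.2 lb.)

Initial rate:
Weight = 201.5 lb ÷ 2.2 lb/kg = 91.59091 kg
Dose = 111 mcg/kg/min × 91.59091 kg = 10166.59 mcg/min
10166.59 mcg/min × 60 min/hr = 609995.5 mcg/hr
Concentration = 2000 mg ÷ 100 mL = 20 mg/mL = 20000 mcg/mL
Rate = 609995.5 mcg/hr ÷ 20000 mcg/mL = 30.49977 mL/hr
Volume infused so far = 30.49977 mL/hr × 2.2 hr = 67.0995 mL
Volume remaining = 100 − 67.0995 = 32.9005 mL
New rate:
Dose = 241 mcg/kg/min × 91.59091 kg = 22073.41 mcg/min
22073.41 mcg/min × 60 min/hr = 1324405 mcg/hr
Rate = 1324405 mcg/hr ÷ 20000 mcg/mL = 66.22023 mL/hr
Time remaining = 32.9005 mL ÷ 66.22023 mL/hr = 0.4968346 hr

0.5 hours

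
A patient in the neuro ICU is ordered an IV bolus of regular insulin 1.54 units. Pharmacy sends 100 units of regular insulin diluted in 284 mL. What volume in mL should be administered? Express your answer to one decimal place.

Concentration = 100 units ÷ 284 mL = 0.3521127 units/mL
Volume = 1.54 units ÷ 0.3521127 units/mL = 4.3736 mL

4.4 mL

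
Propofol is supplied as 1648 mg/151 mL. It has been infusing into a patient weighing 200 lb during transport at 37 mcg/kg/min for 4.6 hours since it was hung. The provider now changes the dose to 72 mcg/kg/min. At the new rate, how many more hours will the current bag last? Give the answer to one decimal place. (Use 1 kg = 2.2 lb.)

Initial rate:
Weight = 200 lb ÷ 2.2 lb/kg = 90.90909 kg
Dose = 37 mcg/kg/min × 90.90909 kg = 3363.636 mcg/min
3363.636 mcg/min × 60 min/hr = 201818.2 mcg/hr
Concentration = 1648 mg ÷ 151 mL = 10.91391 mg/mL = 10913.91 mcg/mL
Rate = 201818.2 mcg/hr ÷ 10913.91 mcg/mL = 18.49184 mL/hr
Volume infused so far = 18.49184 mL/hr × 4.6 hr = 85.06244 mL
Volume remaining = 151 − 85.06244 = 65.93756 mL
New rate:
Dose = 72 mcg/kg/min × 90.90909 kg = 6545.455 mcg/min
6545.455 mcg/min × 60 min/hr = 392727.3 mcg/hr
Rate = 392727.3 mcg/hr ÷ 10913.91 mcg/mL = 35.98411 mL/hr
Time remaining = 65.93756 mL ÷ 35.98411 mL/hr = 1.832407 hr

1.8 hours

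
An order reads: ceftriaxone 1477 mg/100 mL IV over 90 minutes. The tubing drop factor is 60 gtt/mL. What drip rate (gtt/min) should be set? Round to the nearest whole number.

100 mL ÷ (90 min) = 1.111111 mL/min
1.111111 mL/min × 60 gtt/mL = 66.66667 gtt/min

67 gtt/min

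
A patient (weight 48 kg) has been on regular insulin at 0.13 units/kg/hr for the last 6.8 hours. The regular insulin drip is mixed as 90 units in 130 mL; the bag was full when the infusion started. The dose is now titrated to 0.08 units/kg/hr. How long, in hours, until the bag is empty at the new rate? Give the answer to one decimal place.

12.4 hours

Initial rate:
Dose = 0.13 units/kg/hr × 48 kg = 6.24 units/hr
Concentration = 90 units ÷ 130 mL = 0.6923077 units/mL
Rate = 6.24 units/hr ÷ 0.6923077 units/mL = 9.013333 mL/hr
Volume infused so far = 9.013333 mL/hr × 6.8 hr = 61.29067 mL
Volume remaining = 130 − 61.29067 = 68.70933 mL
New rate:
Dose = 0.08 units/kg/hr × 48 kg = 3.84 units/hr
Rate = 3.84 units/hr ÷ 0.6923077 units/mL = 5.546667 mL/hr
Time remaining = 68.70933 mL ÷ 5.546667 mL/hr = 12.3875 hr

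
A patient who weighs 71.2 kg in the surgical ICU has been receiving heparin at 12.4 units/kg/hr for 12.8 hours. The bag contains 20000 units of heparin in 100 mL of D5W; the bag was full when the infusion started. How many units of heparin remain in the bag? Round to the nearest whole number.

Dose = 12.4 units/kg/hr × 71.2 kg = 882.88 units/hr
Concentration = 20000 units ÷ 100 mL = 200 units/mL
Rate = 882.88 units/hr ÷ 200 units/mL = 4.4144 mL/hr
Volume infused = 4.4144 mL/hr × 12.8 hr = 56.50432 mL
Volume remaining = 100 − 56.50432 = 43.49568 mL
Drug remaining = 43.49568 mL × 200 units/mL = 8699.136 units

8699 units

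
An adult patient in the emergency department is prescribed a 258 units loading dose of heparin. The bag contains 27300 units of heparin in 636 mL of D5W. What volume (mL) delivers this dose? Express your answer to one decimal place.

Concentration = 27300 units ÷ 636 mL = 42.92453 units/mL
Volume = 258 units ÷ 42.92453 units/mL = 6.010549 mL

6.0 mL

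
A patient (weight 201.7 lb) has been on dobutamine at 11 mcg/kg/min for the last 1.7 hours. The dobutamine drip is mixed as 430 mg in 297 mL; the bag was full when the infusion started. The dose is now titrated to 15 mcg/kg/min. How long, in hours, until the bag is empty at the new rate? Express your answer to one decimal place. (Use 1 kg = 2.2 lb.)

Initial rate:
Weight = 201.7 lb ÷ 2.2 lb/kg = 91.68182 kg
Dose = 11 mcg/kg/min × 91.68182 kg = 1008.5 mcg/min
1008.5 mcg/min × 60 min/hr = 60510 mcg/hr
Concentration = 430 mg ÷ 297 mL = 1.447811 mg/mL = 1447.811 mcg/mL
Rate = 60510 mcg/hr ÷ 1447.811 mcg/mL = 41.79412 mL/hr
Volume infused so far = 41.79412 mL/hr × 1.7 hr = 71.05 mL
Volume remaining = 297 − 71.05 = 225.95 mL
New rate:
Dose = 15 mcg/kg/min × 91.68182 kg = 1375.227 mcg/min
1375.227 mcg/min × 60 min/hr = 82513.64 mcg/hr
Rate = 82513.64 mcg/hr ÷ 1447.811 mcg/mL = 56.99198 mL/hr
Time remaining = 225.95 mL ÷ 56.99198 mL/hr = 3.964593 hr

4.0 hours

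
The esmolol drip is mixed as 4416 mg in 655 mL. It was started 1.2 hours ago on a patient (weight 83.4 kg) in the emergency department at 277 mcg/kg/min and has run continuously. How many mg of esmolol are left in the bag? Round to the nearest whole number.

2753 mg

Dose = 277 mcg/kg/min × 83.4 kg = 23101.8 mcg/min
23101.8 mcg/min × 60 min/hr = 1386108 mcg/hr
Concentration = 4416 mg ÷ 655 mL = 6.741985 mg/mL = 6741.985 mcg/mL
Rate = 1386108 mcg/hr ÷ 6741.985 mcg/mL = 205.5935 mL/hr
Volume infused = 205.5935 mL/hr × 1.2 hr = 246.7122 mL
Volume remaining = 655 − 246.7122 = 408.2878 mL
Drug remaining = 408.2878 mL × 6741.985 mcg/mL = 2752670 mcg = 2752.67 mg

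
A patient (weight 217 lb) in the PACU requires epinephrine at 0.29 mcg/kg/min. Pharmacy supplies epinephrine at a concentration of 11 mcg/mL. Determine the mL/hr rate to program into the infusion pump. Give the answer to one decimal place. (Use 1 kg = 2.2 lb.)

Weight = 217 lb ÷ 2.2 lb/kg = 98.63636 kg
Dose = 0.29 mcg/kg/min × 98.63636 kg = 28.60455 mcg/min
28.60455 mcg/min × 60 min/hr = 1716.273 mcg/hr
Rate = 1716.273 mcg/hr ÷ 11 mcg/mL = 156.0248 mL/hr

156.0 mL/hr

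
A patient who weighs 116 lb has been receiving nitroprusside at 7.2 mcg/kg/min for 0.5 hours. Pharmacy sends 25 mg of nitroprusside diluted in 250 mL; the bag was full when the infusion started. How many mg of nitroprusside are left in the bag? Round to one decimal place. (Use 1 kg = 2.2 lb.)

13.6 mg

Weight = 116 lb ÷ 2.2 lb/kg = 52.72727 kg
Dose = 7.2 mcg/kg/min × 52.72727 kg = 379.6364 mcg/min
379.6364 mcg/min × 60 min/hr = 22778.18 mcg/hr
Concentration = 25 mg ÷ 250 mL = 0.1 mg/mL = 100 mcg/mL
Rate = 22778.18 mcg/hr ÷ 100 mcg/mL = 227.7818 mL/hr
Volume infused = 227.7818 mL/hr × 0.5 hr = 113.8909 mL
Volume remaining = 250 − 113.8909 = 136.1091 mL
Drug remaining = 136.1091 mL × 100 mcg/mL = 13610.91 mcg = 13.61091 mg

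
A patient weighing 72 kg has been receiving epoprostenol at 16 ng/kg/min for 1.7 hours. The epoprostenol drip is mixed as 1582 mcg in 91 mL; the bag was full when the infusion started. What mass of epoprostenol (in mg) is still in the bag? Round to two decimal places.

Dose = 16 ng/kg/min × 72 kg = 1152 ng/min
1152 ng/min × 60 min/hr = 69120 ng/hr
Concentration = 1582 mcg ÷ 91 mL = 17.38462 mcg/mL = 17384.62 ng/mL
Rate = 69120 ng/hr ÷ 17384.62 ng/mL = 3.975929 mL/hr
Volume infused = 3.975929 mL/hr × 1.7 hr = 6.75908 mL
Volume remaining = 91 − 6.75908 = 84.24092 mL
Drug remaining = 84.24092 mL × 17384.62 ng/mL = 1464496 ng = 1.464496 mg

1.46 mg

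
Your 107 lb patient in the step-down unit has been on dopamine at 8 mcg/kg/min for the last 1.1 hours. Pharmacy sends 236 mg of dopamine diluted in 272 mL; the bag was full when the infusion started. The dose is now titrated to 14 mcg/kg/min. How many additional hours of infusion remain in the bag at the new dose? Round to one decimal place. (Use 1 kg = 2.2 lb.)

5.1 hours

Initial rate:
Weight = 107 lb ÷ 2.2 lb/kg = 48.63636 kg
Dose = 8 mcg/kg/min × 48.63636 kg = 389.0909 mcg/min
389.0909 mcg/min × 60 min/hr = 23345.45 mcg/hr
Concentration = 236 mg ÷ 272 mL = 0.8676471 mg/mL = 867.6471 mcg/mL
Rate = 23345.45 mcg/hr ÷ 867.6471 mcg/mL = 26.90663 mL/hr
Volume infused so far = 26.90663 mL/hr × 1.1 hr = 29.59729 mL
Volume remaining = 272 − 29.59729 = 242.4027 mL
New rate:
Dose = 14 mcg/kg/min × 48.63636 kg = 680.9091 mcg/min
680.9091 mcg/min × 60 min/hr = 40854.55 mcg/hr
Rate = 40854.55 mcg/hr ÷ 867.6471 mcg/mL = 47.08659 mL/hr
Time remaining = 242.4027 mL ÷ 47.08659 mL/hr = 5.14802 hr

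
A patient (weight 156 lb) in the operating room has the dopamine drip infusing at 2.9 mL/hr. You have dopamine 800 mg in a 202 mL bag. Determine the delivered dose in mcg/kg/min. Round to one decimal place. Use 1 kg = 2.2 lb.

Weight = 156 lb ÷ 2.2 lb/kg = 70.90909 kg
Concentration = 800 mg ÷ 202 mL = 3.960396 mg/mL = 3960.396 mcg/mL
Drug rate = 2.9 mL/hr × 3960.396 mcg/mL = 11485.15 mcg/hr
11485.15 mcg/hr ÷ 60 min/hr = 191.4191 mcg/min
191.4191 mcg/min ÷ 70.90909 kg = 2.699501 mcg/kg/min

2.7 mcg/kg/min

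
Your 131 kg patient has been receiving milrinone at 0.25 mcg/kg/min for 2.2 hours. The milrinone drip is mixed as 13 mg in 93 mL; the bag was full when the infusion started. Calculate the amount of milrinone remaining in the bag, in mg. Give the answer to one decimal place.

8.7 mg

Dose = 0.25 mcg/kg/min × 131 kg = 32.75 mcg/min
32.75 mcg/min × 60 min/hr = 1965 mcg/hr
Concentration = 13 mg ÷ 93 mL = 0.1397849 mg/mL = 139.7849 mcg/mL
Rate = 1965 mcg/hr ÷ 139.7849 mcg/mL = 14.05731 mL/hr
Volume infused = 14.05731 mL/hr × 2.2 hr = 30.92608 mL
Volume remaining = 93 − 30.92608 = 62.07392 mL
Drug remaining = 62.07392 mL × 139.7849 mcg/mL = 8677 mcg = 8.677 mg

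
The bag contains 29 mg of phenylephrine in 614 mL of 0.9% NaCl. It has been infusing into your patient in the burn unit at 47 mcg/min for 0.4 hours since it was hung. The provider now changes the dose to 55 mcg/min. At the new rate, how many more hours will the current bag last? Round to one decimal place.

Initial rate:
47 mcg/min × 60 min/hr = 2820 mcg/hr
Concentration = 29 mg ÷ 614 mL = 0.04723127 mg/mL = 47.23127 mcg/mL
Rate = 2820 mcg/hr ÷ 47.23127 mcg/mL = 59.70621 mL/hr
Volume infused so far = 59.70621 mL/hr × 0.4 hr = 23.88248 mL
Volume remaining = 614 − 23.88248 = 590.1175 mL
New rate:
55 mcg/min × 60 min/hr = 3300 mcg/hr
Rate = 3300 mcg/hr ÷ 47.23127 mcg/mL = 69.86897 mL/hr
Time remaining = 590.1175 mL ÷ 69.86897 mL/hr = 8.446061 hr

8.4 hours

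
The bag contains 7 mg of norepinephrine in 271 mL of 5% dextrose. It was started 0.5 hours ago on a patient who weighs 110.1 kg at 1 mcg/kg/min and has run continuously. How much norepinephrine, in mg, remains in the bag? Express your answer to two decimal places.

3.70 mg

Dose = 1 mcg/kg/min × 110.1 kg = 110.1 mcg/min
110.1 mcg/min × 60 min/hr = 6606 mcg/hr
Concentration = 7 mg ÷ 271 mL = 0.02583026 mg/mL = 25.83026 mcg/mL
Rate = 6606 mcg/hr ÷ 25.83026 mcg/mL = 255.7466 mL/hr
Volume infused = 255.7466 mL/hr × 0.5 hr = 127.8733 mL
Volume remaining = 271 − 127.8733 = 143.1267 mL
Drug remaining = 143.1267 mL × 25.83026 mcg/mL = 3697 mcg = 3.697 mg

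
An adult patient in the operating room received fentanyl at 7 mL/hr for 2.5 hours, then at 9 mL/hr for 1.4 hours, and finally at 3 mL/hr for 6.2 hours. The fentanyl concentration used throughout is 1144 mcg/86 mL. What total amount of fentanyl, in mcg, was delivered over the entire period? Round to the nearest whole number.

648 mcg

Concentration = 1144 mcg ÷ 86 mL = 13.30233 mcg/mL
Stage 1: 7 mL/hr × 2.5 hr = 17.5 mL → 17.5 mL × 13.30233 mcg/mL = 232.7907 mcg
Stage 2: 9 mL/hr × 1.4 hr = 12.6 mL → 12.6 mL × 13.30233 mcg/mL = 167.6093 mcg
Stage 3: 3 mL/hr × 6.2 hr = 18.6 mL → 18.6 mL × 13.30233 mcg/mL = 247.4233 mcg
Total = 232.7907 + 167.6093 + 247.4233 = 647.8233 mcg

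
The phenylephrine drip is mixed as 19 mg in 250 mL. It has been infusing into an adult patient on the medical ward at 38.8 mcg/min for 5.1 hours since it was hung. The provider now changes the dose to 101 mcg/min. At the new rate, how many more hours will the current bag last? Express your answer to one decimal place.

Initial rate:
38.8 mcg/min × 60 min/hr = 2328 mcg/hr
Concentration = 19 mg ÷ 250 mL = 0.076 mg/mL = 76 mcg/mL
Rate = 2328 mcg/hr ÷ 76 mcg/mL = 30.63158 mL/hr
Volume infused so far = 30.63158 mL/hr × 5.1 hr = 156.2211 mL
Volume remaining = 250 − 156.2211 = 93.77895 mL
New rate:
101 mcg/min × 60 min/hr = 6060 mcg/hr
Rate = 6060 mcg/hr ÷ 76 mcg/mL = 79.73684 mL/hr
Time remaining = 93.77895 mL ÷ 79.73684 mL/hr = 1.176106 hr

1.2 hours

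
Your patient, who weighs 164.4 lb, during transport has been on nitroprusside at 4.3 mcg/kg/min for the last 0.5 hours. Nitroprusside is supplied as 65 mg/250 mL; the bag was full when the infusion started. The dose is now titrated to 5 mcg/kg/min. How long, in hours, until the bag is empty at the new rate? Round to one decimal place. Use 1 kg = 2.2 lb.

Initial rate:
Weight = 164.4 lb ÷ 2.2 lb/kg = 74.72727 kg
Dose = 4.3 mcg/kg/min × 74.72727 kg = 321.3273 mcg/min
321.3273 mcg/min × 60 min/hr = 19279.64 mcg/hr
Concentration = 65 mg ÷ 250 mL = 0.26 mg/mL = 260 mcg/mL
Rate = 19279.64 mcg/hr ÷ 260 mcg/mL = 74.15245 mL/hr
Volume infused so far = 74.15245 mL/hr × 0.5 hr = 37.07622 mL
Volume remaining = 250 − 37.07622 = 212.9238 mL
New rate:
Dose = 5 mcg/kg/min × 74.72727 kg = 373.6364 mcg/min
373.6364 mcg/min × 60 min/hr = 22418.18 mcg/hr
Rate = 22418.18 mcg/hr ÷ 260 mcg/mL = 86.22378 mL/hr
Time remaining = 212.9238 mL ÷ 86.22378 mL/hr = 2.469432 hr

2.5 hours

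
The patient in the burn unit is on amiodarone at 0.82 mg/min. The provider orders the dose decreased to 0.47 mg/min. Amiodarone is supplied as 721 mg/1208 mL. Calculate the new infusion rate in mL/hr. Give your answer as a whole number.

0.47 mg/min × 60 min/hr = 28.2 mg/hr
Concentration = 721 mg ÷ 1208 mL = 0.5968543 mg/mL
Rate = 28.2 mg/hr ÷ 0.5968543 mg/mL = 47.24771 mL/hr

47 mL/hr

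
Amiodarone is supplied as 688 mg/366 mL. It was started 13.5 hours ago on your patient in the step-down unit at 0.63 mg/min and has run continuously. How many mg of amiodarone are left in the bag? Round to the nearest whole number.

0.63 mg/min × 60 min/hr = 37.8 mg/hr
Concentration = 688 mg ÷ 366 mL = 1.879781 mg/mL
Rate = 37.8 mg/hr ÷ 1.879781 mg/mL = 20.10872 mL/hr
Volume infused = 20.10872 mL/hr × 13.5 hr = 271.4677 mL
Volume remaining = 366 − 271.4677 = 94.53227 mL
Drug remaining = 94.53227 mL × 1.879781 mg/mL = 177.7 mg

178 mg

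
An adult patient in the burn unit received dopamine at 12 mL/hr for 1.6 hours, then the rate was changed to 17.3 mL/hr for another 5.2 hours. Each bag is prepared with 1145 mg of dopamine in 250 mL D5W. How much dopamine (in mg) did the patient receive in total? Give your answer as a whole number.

500 mg

Concentration = 1145 mg ÷ 250 mL = 4.58 mg/mL
Stage 1: 12 mL/hr × 1.6 hr = 19.2 mL → 19.2 mL × 4.58 mg/mL = 87.936 mg
Stage 2: 17.3 mL/hr × 5.2 hr = 89.96 mL → 89.96 mL × 4.58 mg/mL = 412.0168 mg
Total = 87.936 + 412.0168 = 499.9528 mg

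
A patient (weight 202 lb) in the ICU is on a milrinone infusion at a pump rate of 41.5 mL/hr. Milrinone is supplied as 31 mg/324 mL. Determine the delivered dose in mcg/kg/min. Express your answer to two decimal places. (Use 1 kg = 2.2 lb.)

0.72 mcg/kg/min

Weight = 202 lb ÷ 2.2 lb/kg = 91.81818 kg
Concentration = 31 mg ÷ 324 mL = 0.09567901 mg/mL = 95.67901 mcg/mL
Drug rate = 41.5 mL/hr × 95.67901 mcg/mL = 3970.679 mcg/hr
3970.679 mcg/hr ÷ 60 min/hr = 66.17798 mcg/min
66.17798 mcg/min ÷ 91.81818 kg = 0.7207503 mcg/kg/min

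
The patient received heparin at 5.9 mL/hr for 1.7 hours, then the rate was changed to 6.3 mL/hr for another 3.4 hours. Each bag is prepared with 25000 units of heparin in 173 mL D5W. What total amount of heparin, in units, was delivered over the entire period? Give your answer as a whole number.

Concentration = 25000 units ÷ 173 mL = 144.5087 units/mL
Stage 1: 5.9 mL/hr × 1.7 hr = 10.03 mL → 10.03 mL × 144.5087 units/mL = 1449.422 units
Stage 2: 6.3 mL/hr × 3.4 hr = 21.42 mL → 21.42 mL × 144.5087 units/mL = 3095.376 units
Total = 1449.422 + 3095.376 = 4544.798 units

4545 units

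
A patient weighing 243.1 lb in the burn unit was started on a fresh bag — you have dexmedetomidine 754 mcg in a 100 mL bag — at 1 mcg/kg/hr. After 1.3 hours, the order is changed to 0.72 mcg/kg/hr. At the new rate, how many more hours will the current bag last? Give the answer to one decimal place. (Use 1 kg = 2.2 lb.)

7.7 hours

Initial rate:
Weight = 243.1 lb ÷ 2.2 lb/kg = 110.5 kg
Dose = 1 mcg/kg/hr × 110.5 kg = 110.5 mcg/hr
Concentration = 754 mcg ÷ 100 mL = 7.54 mcg/mL
Rate = 110.5 mcg/hr ÷ 7.54 mcg/mL = 14.65517 mL/hr
Volume infused so far = 14.65517 mL/hr × 1.3 hr = 19.05172 mL
Volume remaining = 100 − 19.05172 = 80.94828 mL
New rate:
Dose = 0.72 mcg/kg/hr × 110.5 kg = 79.56 mcg/hr
Rate = 79.56 mcg/hr ÷ 7.54 mcg/mL = 10.55172 mL/hr
Time remaining = 80.94828 mL ÷ 10.55172 mL/hr = 7.671569 hr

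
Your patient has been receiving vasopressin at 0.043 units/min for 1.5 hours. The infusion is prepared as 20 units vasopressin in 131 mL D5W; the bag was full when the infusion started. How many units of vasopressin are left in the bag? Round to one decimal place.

0.043 units/min × 60 min/hr = 2.58 units/hr
Concentration = 20 units ÷ 131 mL = 0.1526718 units/mL
Rate = 2.58 units/hr ÷ 0.1526718 units/mL = 16.899 mL/hr
Volume infused = 16.899 mL/hr × 1.5 hr = 25.3485 mL
Volume remaining = 131 − 25.3485 = 105.6515 mL
Drug remaining = 105.6515 mL × 0.1526718 units/mL = 16.13 units

16.1 units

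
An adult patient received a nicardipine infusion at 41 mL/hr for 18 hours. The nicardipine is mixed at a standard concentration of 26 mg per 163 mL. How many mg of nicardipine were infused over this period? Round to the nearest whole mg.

Concentration = 26 mg ÷ 163 mL = 0.1595092 mg/mL
Drug rate = 41 mL/hr × 0.1595092 mg/mL = 6.539877 mg/hr
Total = 6.539877 mg/hr × 18 hr = 117.7178 mg

118 mg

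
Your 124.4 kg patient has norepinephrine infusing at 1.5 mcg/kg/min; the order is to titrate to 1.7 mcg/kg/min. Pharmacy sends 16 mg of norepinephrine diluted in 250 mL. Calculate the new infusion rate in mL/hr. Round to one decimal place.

198.3 mL/hr

Dose = 1.7 mcg/kg/min × 124.4 kg = 211.48 mcg/min
211.48 mcg/min × 60 min/hr = 12688.8 mcg/hr
Concentration = 16 mg ÷ 250 mL = 0.064 mg/mL = 64 mcg/mL
Rate = 12688.8 mcg/hr ÷ 64 mcg/mL = 198.2625 mL/hr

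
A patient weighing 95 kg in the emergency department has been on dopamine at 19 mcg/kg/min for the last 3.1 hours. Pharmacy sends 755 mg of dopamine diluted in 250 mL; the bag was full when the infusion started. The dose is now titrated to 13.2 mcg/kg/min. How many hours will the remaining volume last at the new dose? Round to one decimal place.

Initial rate:
Dose = 19 mcg/kg/min × 95 kg = 1805 mcg/min
1805 mcg/min × 60 min/hr = 108300 mcg/hr
Concentration = 755 mg ÷ 250 mL = 3.02 mg/mL = 3020 mcg/mL
Rate = 108300 mcg/hr ÷ 3020 mcg/mL = 35.86093 mL/hr
Volume infused so far = 35.86093 mL/hr × 3.1 hr = 111.1689 mL
Volume remaining = 250 − 111.1689 = 138.8311 mL
New rate:
Dose = 13.2 mcg/kg/min × 95 kg = 1254 mcg/min
1254 mcg/min × 60 min/hr = 75240 mcg/hr
Rate = 75240 mcg/hr ÷ 3020 mcg/mL = 24.91391 mL/hr
Time remaining = 138.8311 mL ÷ 24.91391 mL/hr = 5.572435 hr

5.6 hours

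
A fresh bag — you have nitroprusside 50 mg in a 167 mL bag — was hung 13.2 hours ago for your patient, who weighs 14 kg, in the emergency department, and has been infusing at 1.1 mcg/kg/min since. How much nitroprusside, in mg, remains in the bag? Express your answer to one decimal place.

37.8 mg

Dose = 1.1 mcg/kg/min × 14 kg = 15.4 mcg/min
15.4 mcg/min × 60 min/hr = 924 mcg/hr
Concentration = 50 mg ÷ 167 mL = 0.2994012 mg/mL = 299.4012 mcg/mL
Rate = 924 mcg/hr ÷ 299.4012 mcg/mL = 3.08616 mL/hr
Volume infused = 3.08616 mL/hr × 13.2 hr = 40.73731 mL
Volume remaining = 167 − 40.73731 = 126.2627 mL
Drug remaining = 126.2627 mL × 299.4012 mcg/mL = 37803.2 mcg = 37.8032 mg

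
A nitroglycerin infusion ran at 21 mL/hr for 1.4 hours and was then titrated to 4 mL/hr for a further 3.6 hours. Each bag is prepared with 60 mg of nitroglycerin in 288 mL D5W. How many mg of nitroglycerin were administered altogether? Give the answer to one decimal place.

9.1 mg

Concentration = 60 mg ÷ 288 mL = 0.2083333 mg/mL
Stage 1: 21 mL/hr × 1.4 hr = 29.4 mL → 29.4 mL × 0.2083333 mg/mL = 6.125 mg
Stage 2: 4 mL/hr × 3.6 hr = 14.4 mL → 14.4 mL × 0.2083333 mg/mL = 3 mg
Total = 6.125 + 3 = 9.125 mg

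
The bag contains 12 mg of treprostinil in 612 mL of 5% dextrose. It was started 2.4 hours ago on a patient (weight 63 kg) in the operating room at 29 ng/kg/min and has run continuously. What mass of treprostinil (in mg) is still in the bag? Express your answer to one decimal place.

Dose = 29 ng/kg/min × 63 kg = 1827 ng/min
1827 ng/min × 60 min/hr = 109620 ng/hr
Concentration = 12 mg ÷ 612 mL = 0.01960784 mg/mL = 19607.84 ng/mL
Rate = 109620 ng/hr ÷ 19607.84 ng/mL = 5.59062 mL/hr
Volume infused = 5.59062 mL/hr × 2.4 hr = 13.41749 mL
Volume remaining = 612 − 13.41749 = 598.5825 mL
Drug remaining = 598.5825 mL × 19607.84 ng/mL = 11736912 ng = 11.73691 mg

11.7 mg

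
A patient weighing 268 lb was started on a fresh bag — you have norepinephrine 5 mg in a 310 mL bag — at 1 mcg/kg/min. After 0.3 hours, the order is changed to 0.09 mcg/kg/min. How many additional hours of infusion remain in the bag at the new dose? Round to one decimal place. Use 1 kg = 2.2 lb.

4.3 hours

Initial rate:
Weight = 268 lb ÷ 2.2 lb/kg = 121.8182 kg
Dose = 1 mcg/kg/min × 121.8182 kg = 121.8182 mcg/min
121.8182 mcg/min × 60 min/hr = 7309.091 mcg/hr
Concentration = 5 mg ÷ 310 mL = 0.01612903 mg/mL = 16.12903 mcg/mL
Rate = 7309.091 mcg/hr ÷ 16.12903 mcg/mL = 453.1636 mL/hr
Volume infused so far = 453.1636 mL/hr × 0.3 hr = 135.9491 mL
Volume remaining = 310 − 135.9491 = 174.0509 mL
New rate:
Dose = 0.09 mcg/kg/min × 121.8182 kg = 10.96364 mcg/min
10.96364 mcg/min × 60 min/hr = 657.8182 mcg/hr
Rate = 657.8182 mcg/hr ÷ 16.12903 mcg/mL = 40.78473 mL/hr
Time remaining = 174.0509 mL ÷ 40.78473 mL/hr = 4.267551 hr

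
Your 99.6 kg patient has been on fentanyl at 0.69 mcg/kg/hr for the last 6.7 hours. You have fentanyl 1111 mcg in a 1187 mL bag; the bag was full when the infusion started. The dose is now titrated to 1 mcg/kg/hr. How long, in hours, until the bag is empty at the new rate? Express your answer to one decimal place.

6.5 hours

Initial rate:
Dose = 0.69 mcg/kg/hr × 99.6 kg = 68.724 mcg/hr
Concentration = 1111 mcg ÷ 1187 mL = 0.935973 mcg/mL
Rate = 68.724 mcg/hr ÷ 0.935973 mcg/mL = 73.42519 mL/hr
Volume infused so far = 73.42519 mL/hr × 6.7 hr = 491.9488 mL
Volume remaining = 1187 − 491.9488 = 695.0512 mL
New rate:
Dose = 1 mcg/kg/hr × 99.6 kg = 99.6 mcg/hr
Rate = 99.6 mcg/hr ÷ 0.935973 mcg/mL = 106.4133 mL/hr
Time remaining = 695.0512 mL ÷ 106.4133 mL/hr = 6.531618 hr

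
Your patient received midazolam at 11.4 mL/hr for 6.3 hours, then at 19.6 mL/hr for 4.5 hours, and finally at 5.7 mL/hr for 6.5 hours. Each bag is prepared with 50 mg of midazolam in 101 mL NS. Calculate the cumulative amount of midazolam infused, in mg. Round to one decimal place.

97.6 mg

Concentration = 50 mg ÷ 101 mL = 0.4950495 mg/mL
Stage 1: 11.4 mL/hr × 6.3 hr = 71.82 mL → 71.82 mL × 0.4950495 mg/mL = 35.55446 mg
Stage 2: 19.6 mL/hr × 4.5 hr = 88.2 mL → 88.2 mL × 0.4950495 mg/mL = 43.66337 mg
Stage 3: 5.7 mL/hr × 6.5 hr = 37.05 mL → 37.05 mL × 0.4950495 mg/mL = 18.34158 mg
Total = 35.55446 + 43.66337 + 18.34158 = 97.55941 mg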